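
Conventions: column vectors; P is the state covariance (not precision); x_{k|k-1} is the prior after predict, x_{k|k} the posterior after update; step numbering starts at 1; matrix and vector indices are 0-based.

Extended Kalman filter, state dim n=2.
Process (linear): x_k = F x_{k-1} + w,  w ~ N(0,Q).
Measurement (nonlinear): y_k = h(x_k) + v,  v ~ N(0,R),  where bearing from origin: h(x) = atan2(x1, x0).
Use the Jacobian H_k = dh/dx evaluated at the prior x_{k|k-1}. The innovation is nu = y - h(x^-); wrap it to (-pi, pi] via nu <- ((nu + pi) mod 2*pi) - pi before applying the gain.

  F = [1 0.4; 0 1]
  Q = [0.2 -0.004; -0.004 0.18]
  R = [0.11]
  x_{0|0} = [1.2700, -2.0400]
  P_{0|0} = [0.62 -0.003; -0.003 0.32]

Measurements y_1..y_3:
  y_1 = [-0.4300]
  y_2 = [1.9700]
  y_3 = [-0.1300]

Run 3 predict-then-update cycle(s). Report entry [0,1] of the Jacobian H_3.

H_jac[0,1] = 0.2319

step 1: x^-=[0.4540, -2.0400]  P^-=[0.8688 0.1210; 0.1210 0.5000]  H_jac=[0.4671 0.1039]  S=[0.3167]  K=[1.3211; 0.3426]  nu=[0.9218]  x^+=[1.6718, -1.7242]  P^+=[0.3161 -0.0223; -0.0223 0.4628]
step 2: x^-=[0.9821, -1.7242]  P^-=[0.5723 0.1588; 0.1588 0.6428]  H_jac=[0.4379 0.2494]  S=[0.2944]  K=[0.9857; 0.7808]  nu=[3.0230]  x^+=[3.9620, 0.6361]  P^+=[0.2862 -0.0678; -0.0678 0.4633]
step 3: x^-=[4.2164, 0.6361]  P^-=[0.5061 0.1135; 0.1135 0.6433]  H_jac=[-0.0350 0.2319]  S=[0.1434]  K=[0.0601; 1.0128]  nu=[-0.2797]  x^+=[4.1996, 0.3528]  P^+=[0.5056 0.1048; 0.1048 0.4963]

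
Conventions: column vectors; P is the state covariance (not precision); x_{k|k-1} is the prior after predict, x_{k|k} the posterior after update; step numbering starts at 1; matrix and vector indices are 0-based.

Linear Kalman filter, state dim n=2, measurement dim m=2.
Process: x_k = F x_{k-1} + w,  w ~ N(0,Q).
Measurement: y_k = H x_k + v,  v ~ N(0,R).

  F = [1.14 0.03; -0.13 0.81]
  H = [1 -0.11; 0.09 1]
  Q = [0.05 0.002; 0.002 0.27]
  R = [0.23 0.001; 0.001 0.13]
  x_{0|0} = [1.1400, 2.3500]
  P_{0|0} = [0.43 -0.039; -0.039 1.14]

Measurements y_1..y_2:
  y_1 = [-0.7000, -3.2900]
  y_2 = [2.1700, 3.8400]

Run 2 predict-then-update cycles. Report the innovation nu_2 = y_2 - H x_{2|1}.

innov = [2.3883, 5.9730]

step 1: x^-=[1.3701, 1.7553]  P^-=[0.6072 -0.0699; -0.0699 1.0334]  S=[0.8651 -0.1272; -0.1272 1.1558]  K=[0.7205 0.0661; -0.0828 0.8796]  nu=[-1.8770, -5.1686]  x^+=[-0.3241, -2.6355]  P^+=[0.1652 -0.0055; -0.0055 0.1148]
step 2: x^-=[-0.4485, -2.0926]  P^-=[0.2644 -0.0248; -0.0248 0.3493]  S=[0.5041 -0.0382; -0.0382 0.4769]  K=[0.5330 0.0406; -0.0707 0.7220]  nu=[2.3883, 5.9730]  x^+=[1.0667, 2.0507]  P^+=[0.1221 -0.0052; -0.0052 0.0942]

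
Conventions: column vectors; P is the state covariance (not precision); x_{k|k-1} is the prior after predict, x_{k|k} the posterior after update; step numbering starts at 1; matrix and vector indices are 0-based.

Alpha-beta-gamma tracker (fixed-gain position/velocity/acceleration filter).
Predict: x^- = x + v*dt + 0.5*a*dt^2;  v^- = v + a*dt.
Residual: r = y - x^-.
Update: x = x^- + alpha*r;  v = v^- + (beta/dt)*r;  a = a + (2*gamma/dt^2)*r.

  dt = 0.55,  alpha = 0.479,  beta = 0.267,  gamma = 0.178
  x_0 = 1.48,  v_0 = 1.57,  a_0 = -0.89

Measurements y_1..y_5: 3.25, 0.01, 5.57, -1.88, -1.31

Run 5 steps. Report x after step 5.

x_post = -1.1602

step 1: x_pred=2.2089  r=1.0411  x^+=2.7076  v^+=1.5859  a^+=0.3352
step 2: x_pred=3.6305  r=-3.6205  x^+=1.8963  v^+=0.0127  a^+=-3.9256
step 3: x_pred=1.3095  r=4.2605  x^+=3.3503  v^+=-0.0781  a^+=1.0884
step 4: x_pred=3.4719  r=-5.3519  x^+=0.9084  v^+=-2.0777  a^+=-5.2101
step 5: x_pred=-1.0224  r=-0.2876  x^+=-1.1602  v^+=-5.0829  a^+=-5.5486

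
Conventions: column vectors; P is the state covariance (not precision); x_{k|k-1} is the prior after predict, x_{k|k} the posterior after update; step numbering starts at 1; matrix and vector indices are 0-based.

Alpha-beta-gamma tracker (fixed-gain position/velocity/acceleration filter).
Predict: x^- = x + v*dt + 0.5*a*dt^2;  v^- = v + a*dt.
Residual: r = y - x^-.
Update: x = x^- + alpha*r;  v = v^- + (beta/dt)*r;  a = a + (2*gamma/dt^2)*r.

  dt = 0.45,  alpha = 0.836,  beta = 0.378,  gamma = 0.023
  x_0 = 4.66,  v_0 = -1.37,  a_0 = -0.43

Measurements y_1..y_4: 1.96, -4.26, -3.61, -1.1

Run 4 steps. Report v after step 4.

v_post = -1.4345

step 1: x_pred=4.0000  r=-2.0400  x^+=2.2946  v^+=-3.2771  a^+=-0.8934
step 2: x_pred=0.7294  r=-4.9894  x^+=-3.4417  v^+=-7.8702  a^+=-2.0268
step 3: x_pred=-7.1885  r=3.5785  x^+=-4.1969  v^+=-5.7763  a^+=-1.2139
step 4: x_pred=-6.9191  r=5.8191  x^+=-2.0543  v^+=-1.4345  a^+=0.1080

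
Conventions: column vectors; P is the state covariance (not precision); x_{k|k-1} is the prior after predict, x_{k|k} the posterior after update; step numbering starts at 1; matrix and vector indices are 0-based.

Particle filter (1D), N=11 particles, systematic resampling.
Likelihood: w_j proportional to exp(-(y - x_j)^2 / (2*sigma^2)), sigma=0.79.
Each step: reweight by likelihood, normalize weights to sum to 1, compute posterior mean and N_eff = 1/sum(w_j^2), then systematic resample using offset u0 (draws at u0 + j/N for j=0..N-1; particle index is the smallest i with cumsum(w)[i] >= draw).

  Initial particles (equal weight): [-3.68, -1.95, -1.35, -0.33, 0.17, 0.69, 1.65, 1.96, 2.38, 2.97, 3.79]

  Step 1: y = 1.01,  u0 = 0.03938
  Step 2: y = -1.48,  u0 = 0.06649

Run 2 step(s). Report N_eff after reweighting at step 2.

step 1: w=[0.0000, 0.0003, 0.0036, 0.0738, 0.1767, 0.2865, 0.2240, 0.1509, 0.0691, 0.0143, 0.0006]  mean=1.0730  Neff=5.0826  idx=[3, 4, 4, 5, 5, 5, 6, 6, 7, 7, 8]
step 2: w=[0.5396, 0.1758, 0.1758, 0.0358, 0.0358, 0.0358, 0.0006, 0.0006, 0.0001, 0.0001, 0.0000]  mean=-0.0417  Neff=2.8026  idx=[0, 0, 0, 0, 0, 0, 1, 1, 2, 2, 5]

N_eff = 2.8026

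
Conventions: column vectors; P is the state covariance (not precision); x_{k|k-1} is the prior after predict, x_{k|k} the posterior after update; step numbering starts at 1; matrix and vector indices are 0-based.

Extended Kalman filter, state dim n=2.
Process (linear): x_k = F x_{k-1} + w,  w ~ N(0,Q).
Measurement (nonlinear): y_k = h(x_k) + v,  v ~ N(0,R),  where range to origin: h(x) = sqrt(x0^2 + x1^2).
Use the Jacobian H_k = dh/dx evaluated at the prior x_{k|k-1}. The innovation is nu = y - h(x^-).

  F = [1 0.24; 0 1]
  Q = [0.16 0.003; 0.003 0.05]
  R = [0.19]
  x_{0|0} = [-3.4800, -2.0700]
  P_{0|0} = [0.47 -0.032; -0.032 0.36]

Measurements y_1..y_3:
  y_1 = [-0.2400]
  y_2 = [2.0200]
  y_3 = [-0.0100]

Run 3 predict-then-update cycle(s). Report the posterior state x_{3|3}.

x_post = [-0.5335, -0.5431]

step 1: x^-=[-3.9768, -2.0700]  P^-=[0.6354 0.0574; 0.0574 0.4100]  H_jac=[-0.8870 -0.4617]  S=[0.8243]  K=[-0.7158; -0.2914]  nu=[-4.7233]  x^+=[-0.5957, -0.6936]  P^+=[0.2130 -0.1146; -0.1146 0.3400]
step 2: x^-=[-0.7622, -0.6936]  P^-=[0.3376 -0.0300; -0.0300 0.3900]  H_jac=[-0.7396 -0.6731]  S=[0.5215]  K=[-0.4401; -0.4609]  nu=[0.9895]  x^+=[-1.1976, -1.1496]  P^+=[0.2366 -0.1357; -0.1357 0.2792]
step 3: x^-=[-1.4735, -1.1496]  P^-=[0.3475 -0.0657; -0.0657 0.3292]  H_jac=[-0.7884 -0.6151]  S=[0.4669]  K=[-0.5003; -0.3228]  nu=[-1.8789]  x^+=[-0.5335, -0.5431]  P^+=[0.2307 -0.1411; -0.1411 0.2806]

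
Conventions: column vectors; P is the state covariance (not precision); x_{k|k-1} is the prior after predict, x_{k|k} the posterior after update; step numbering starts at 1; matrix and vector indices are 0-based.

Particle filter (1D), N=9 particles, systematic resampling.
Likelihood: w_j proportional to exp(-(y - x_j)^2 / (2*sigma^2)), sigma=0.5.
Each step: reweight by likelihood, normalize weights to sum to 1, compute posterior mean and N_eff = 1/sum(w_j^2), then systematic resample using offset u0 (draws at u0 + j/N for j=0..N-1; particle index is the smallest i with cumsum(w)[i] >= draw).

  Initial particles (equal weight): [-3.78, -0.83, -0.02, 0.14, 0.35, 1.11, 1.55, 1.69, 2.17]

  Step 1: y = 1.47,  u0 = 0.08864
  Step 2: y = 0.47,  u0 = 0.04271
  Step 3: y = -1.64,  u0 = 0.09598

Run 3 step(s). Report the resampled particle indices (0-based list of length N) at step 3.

step 1: w=[0.0000, 0.0000, 0.0037, 0.0092, 0.0257, 0.2439, 0.3120, 0.2869, 0.1186]  mean=1.5067  Neff=3.9378  idx=[5, 5, 6, 6, 6, 7, 7, 7, 8]
step 2: w=[0.3318, 0.3318, 0.0730, 0.0730, 0.0730, 0.0384, 0.0384, 0.0384, 0.0023]  mean=1.2756  Neff=4.1570  idx=[0, 0, 0, 1, 1, 1, 2, 4, 6]
step 3: w=[0.1663, 0.1663, 0.1663, 0.1663, 0.1663, 0.1663, 0.0009, 0.0009, 0.0001]  mean=1.1109  Neff=6.0232  idx=[0, 1, 1, 2, 3, 3, 4, 5, 5]

resampled_idx = [0, 1, 1, 2, 3, 3, 4, 5, 5]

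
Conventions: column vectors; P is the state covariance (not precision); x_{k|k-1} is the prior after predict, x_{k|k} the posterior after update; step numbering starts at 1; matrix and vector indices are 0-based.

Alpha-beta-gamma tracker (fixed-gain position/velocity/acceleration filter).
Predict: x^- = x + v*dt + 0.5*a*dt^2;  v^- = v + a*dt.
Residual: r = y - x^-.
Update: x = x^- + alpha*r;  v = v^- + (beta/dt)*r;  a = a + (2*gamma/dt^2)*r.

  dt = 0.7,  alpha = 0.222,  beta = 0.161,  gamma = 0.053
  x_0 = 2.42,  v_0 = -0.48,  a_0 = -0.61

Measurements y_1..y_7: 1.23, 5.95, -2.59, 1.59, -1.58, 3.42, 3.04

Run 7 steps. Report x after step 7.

step 1: x_pred=1.9345  r=-0.7046  x^+=1.7781  v^+=-1.0690  a^+=-0.7624
step 2: x_pred=0.8430  r=5.1070  x^+=1.9768  v^+=-0.4281  a^+=0.3424
step 3: x_pred=1.7610  r=-4.3510  x^+=0.7950  v^+=-1.1892  a^+=-0.5989
step 4: x_pred=-0.1841  r=1.7741  x^+=0.2097  v^+=-1.2004  a^+=-0.2151
step 5: x_pred=-0.6832  r=-0.8968  x^+=-0.8823  v^+=-1.5572  a^+=-0.4091
step 6: x_pred=-2.0725  r=5.4925  x^+=-0.8532  v^+=-0.5802  a^+=0.7791
step 7: x_pred=-1.0685  r=4.1085  x^+=-0.1564  v^+=0.9101  a^+=1.6679

x_post = -0.1564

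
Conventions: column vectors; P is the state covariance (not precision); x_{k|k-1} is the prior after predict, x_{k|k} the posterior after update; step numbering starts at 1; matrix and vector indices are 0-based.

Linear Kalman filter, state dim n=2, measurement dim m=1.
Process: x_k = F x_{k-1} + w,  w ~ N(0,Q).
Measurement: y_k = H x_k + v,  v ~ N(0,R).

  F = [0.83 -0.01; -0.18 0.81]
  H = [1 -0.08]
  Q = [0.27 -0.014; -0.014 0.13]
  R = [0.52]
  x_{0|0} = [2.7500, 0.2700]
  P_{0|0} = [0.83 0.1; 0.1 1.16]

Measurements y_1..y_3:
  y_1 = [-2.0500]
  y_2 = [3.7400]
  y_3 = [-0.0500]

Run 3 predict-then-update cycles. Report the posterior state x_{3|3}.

x_post = [0.7008, -0.3254]

step 1: x^-=[2.2798, -0.2763]  P^-=[0.8402 -0.0800; -0.0800 0.8888]  S=[1.3787]  K=[0.6141; -0.1096]  nu=[-4.3519]  x^+=[-0.3926, 0.2006]  P^+=[0.3203 0.0128; 0.0128 0.8723]
step 2: x^-=[-0.3279, 0.2332]  P^-=[0.4906 -0.0603; -0.0603 0.7089]  S=[1.0247]  K=[0.4834; -0.1142]  nu=[4.0865]  x^+=[1.6476, -0.2335]  P^+=[0.2511 -0.0037; -0.0037 0.6956]
step 3: x^-=[1.3699, -0.4857]  P^-=[0.4431 -0.0597; -0.0597 0.5956]  S=[0.9765]  K=[0.4587; -0.1099]  nu=[-1.4587]  x^+=[0.7008, -0.3254]  P^+=[0.2377 -0.0104; -0.0104 0.5838]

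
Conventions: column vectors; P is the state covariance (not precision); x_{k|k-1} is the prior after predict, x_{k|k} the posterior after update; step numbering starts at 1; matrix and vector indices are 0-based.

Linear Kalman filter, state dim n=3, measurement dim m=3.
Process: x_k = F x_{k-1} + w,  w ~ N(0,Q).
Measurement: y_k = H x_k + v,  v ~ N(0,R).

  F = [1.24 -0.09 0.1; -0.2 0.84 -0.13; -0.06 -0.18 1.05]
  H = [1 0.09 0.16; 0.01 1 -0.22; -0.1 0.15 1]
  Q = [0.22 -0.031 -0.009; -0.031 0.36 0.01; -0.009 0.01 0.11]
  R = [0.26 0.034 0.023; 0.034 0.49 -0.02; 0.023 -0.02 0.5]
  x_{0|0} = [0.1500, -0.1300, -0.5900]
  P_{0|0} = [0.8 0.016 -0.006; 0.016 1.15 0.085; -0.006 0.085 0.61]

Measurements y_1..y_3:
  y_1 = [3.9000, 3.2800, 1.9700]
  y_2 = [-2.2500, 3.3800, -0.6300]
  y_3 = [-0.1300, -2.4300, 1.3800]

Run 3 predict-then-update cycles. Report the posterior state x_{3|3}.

x_post = [-0.2910, -0.1250, 0.2870]

step 1: x^-=[0.1387, -0.0625, -0.6051]  P^-=[1.4589 -0.2981 -0.0067; -0.2981 1.1895 -0.1596; -0.0067 -0.1596 0.7916]  S=[1.6884 -0.1915 -0.0470; -0.1915 1.7823 -0.1424; -0.0470 -0.1424 1.2954]  K=[0.8350 -0.0790 -0.1307; -0.0470 0.6893 0.1116; 0.0635 -0.1341 0.5807]  nu=[3.8637, 3.2080, 2.5983]  x^+=[2.7718, 2.2572, 0.7190]  P^+=[0.2160 -0.0144 -0.0208; -0.0144 0.3318 -0.0103; -0.0208 -0.0103 0.2940]
step 2: x^-=[3.3058, 1.2483, 0.1823]  P^-=[0.5560 -0.1260 -0.0115; -0.1260 0.6137 -0.0826; -0.0115 -0.0826 0.4518]  S=[0.8038 -0.0563 0.0095; -0.0563 1.1595 -0.0957; 0.0095 -0.0957 0.9525]  K=[0.6711 -0.0778 -0.1048; -0.0671 0.5471 0.0788; 0.0529 -0.1173 0.4502]  nu=[-5.6973, 2.1388, -0.6690]  x^+=[-0.6140, 2.7479, -0.6710]  P^+=[0.1735 -0.0183 -0.0153; -0.0183 0.2613 -0.0141; -0.0153 -0.0141 0.2293]
step 3: x^-=[-1.0758, 2.5183, -1.1623]  P^-=[0.4918 -0.1147 -0.0079; -0.1147 0.5636 -0.0681; -0.0079 -0.0681 0.3787]  S=[0.7409 -0.0464 0.0103; -0.0464 1.0997 -0.0741; 0.0103 -0.0741 0.8809]  K=[0.6446 -0.0777 -0.0984; -0.0692 0.5274 0.0768; 0.0504 -0.1081 0.4095]  nu=[0.9051, -5.1932, 2.0570]  x^+=[-0.2910, -0.1250, 0.2870]  P^+=[0.1665 -0.0188 -0.0133; -0.0188 0.2518 -0.0134; -0.0133 -0.0134 0.2088]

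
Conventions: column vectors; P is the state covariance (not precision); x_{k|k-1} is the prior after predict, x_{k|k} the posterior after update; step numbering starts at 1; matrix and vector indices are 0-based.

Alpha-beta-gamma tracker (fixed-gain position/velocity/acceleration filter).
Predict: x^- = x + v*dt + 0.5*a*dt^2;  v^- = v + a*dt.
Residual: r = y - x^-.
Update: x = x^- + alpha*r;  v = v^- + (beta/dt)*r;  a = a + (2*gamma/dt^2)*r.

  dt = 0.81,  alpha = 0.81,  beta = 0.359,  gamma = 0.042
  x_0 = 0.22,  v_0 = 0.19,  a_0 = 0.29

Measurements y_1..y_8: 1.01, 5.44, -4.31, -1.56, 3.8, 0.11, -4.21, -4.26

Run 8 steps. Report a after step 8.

a_post = -0.5188

step 1: x_pred=0.4690  r=0.5410  x^+=0.9072  v^+=0.6647  a^+=0.3593
step 2: x_pred=1.5634  r=3.8766  x^+=4.7035  v^+=2.6738  a^+=0.8556
step 3: x_pred=7.1499  r=-11.4599  x^+=-2.1326  v^+=-1.7123  a^+=-0.6116
step 4: x_pred=-3.7203  r=2.1603  x^+=-1.9704  v^+=-1.2503  a^+=-0.3351
step 5: x_pred=-3.0931  r=6.8931  x^+=2.4903  v^+=1.5334  a^+=0.5475
step 6: x_pred=3.9120  r=-3.8020  x^+=0.8324  v^+=0.2918  a^+=0.0607
step 7: x_pred=1.0886  r=-5.2986  x^+=-3.2033  v^+=-2.0075  a^+=-0.6177
step 8: x_pred=-5.0319  r=0.7719  x^+=-4.4067  v^+=-2.1656  a^+=-0.5188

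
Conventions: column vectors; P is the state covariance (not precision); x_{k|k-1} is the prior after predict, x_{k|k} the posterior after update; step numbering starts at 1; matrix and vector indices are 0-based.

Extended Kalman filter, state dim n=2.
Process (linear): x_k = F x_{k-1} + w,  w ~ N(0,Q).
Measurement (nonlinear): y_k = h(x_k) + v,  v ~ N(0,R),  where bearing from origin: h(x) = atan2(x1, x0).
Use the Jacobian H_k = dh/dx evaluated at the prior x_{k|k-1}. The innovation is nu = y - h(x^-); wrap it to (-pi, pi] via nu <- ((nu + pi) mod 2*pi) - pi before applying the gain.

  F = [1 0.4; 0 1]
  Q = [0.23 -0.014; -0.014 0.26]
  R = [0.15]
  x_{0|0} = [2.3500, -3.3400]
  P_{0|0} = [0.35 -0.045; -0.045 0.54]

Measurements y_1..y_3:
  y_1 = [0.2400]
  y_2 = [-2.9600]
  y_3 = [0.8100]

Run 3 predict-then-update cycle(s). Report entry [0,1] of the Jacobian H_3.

H_jac[0,1] = -0.1008

step 1: x^-=[1.0140, -3.3400]  P^-=[0.6304 0.1570; 0.1570 0.8000]  H_jac=[0.2741 0.0832]  S=[0.2101]  K=[0.8848; 0.5218]  nu=[1.5160]  x^+=[2.3554, -2.5489]  P^+=[0.4659 0.0600; 0.0600 0.7428]
step 2: x^-=[1.3358, -2.5489]  P^-=[0.8628 0.3431; 0.3431 1.0028]  H_jac=[0.3078 0.1613]  S=[0.2919]  K=[1.0994; 0.9160]  nu=[-1.8719]  x^+=[-0.7221, -4.2635]  P^+=[0.5100 0.0492; 0.0492 0.7579]
step 3: x^-=[-2.4275, -4.2635]  P^-=[0.9006 0.3384; 0.3384 1.0179]  H_jac=[0.1771 -0.1008]  S=[0.1765]  K=[0.7104; -0.2420]  nu=[2.8984]  x^+=[-0.3685, -4.9650]  P^+=[0.8115 0.3687; 0.3687 1.0076]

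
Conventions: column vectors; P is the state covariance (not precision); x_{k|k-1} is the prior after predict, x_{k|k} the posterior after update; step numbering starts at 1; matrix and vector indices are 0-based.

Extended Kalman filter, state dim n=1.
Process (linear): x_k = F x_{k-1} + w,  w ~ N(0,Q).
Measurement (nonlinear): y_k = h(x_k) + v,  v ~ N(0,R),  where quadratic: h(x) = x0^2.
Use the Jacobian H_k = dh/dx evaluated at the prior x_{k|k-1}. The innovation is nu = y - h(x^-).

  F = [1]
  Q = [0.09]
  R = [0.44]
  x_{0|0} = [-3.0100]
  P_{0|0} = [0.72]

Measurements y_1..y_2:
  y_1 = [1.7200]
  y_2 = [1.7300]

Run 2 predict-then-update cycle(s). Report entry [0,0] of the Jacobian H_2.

step 1: x^-=[-3.0100]  P^-=[0.8100]  H_jac=[-6.0200]  S=[29.7947]  K=[-0.1637]  nu=[-7.3401]  x^+=[-1.8087]  P^+=[0.0120]
step 2: x^-=[-1.8087]  P^-=[0.1020]  H_jac=[-3.6174]  S=[1.7743]  K=[-0.2079]  nu=[-1.5415]  x^+=[-1.4883]  P^+=[0.0253]

H_jac[0,0] = -3.6174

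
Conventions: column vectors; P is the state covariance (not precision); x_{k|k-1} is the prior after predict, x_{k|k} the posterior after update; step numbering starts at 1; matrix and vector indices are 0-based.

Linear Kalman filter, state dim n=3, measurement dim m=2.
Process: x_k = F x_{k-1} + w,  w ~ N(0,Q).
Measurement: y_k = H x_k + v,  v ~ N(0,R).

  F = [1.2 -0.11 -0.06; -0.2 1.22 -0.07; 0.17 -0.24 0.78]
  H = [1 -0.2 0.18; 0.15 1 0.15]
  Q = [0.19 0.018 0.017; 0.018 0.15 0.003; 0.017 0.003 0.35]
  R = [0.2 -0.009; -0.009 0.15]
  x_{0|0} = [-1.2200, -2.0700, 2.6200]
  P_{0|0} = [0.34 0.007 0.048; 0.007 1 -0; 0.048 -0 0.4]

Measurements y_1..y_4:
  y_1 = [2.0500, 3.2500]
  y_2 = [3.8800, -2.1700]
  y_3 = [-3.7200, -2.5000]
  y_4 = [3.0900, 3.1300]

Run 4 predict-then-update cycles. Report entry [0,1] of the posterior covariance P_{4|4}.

P_post[0,1] = 0.0157

step 1: x^-=[-1.3935, -2.4648, 2.3330]  P^-=[0.6844 -0.1892 0.1363; -0.1892 1.6519 -0.3295; 0.1363 -0.3295 0.6729]  S=[1.1207 -0.4273; -0.4273 1.6830]  K=[0.7212 0.1439; -0.1770 0.8904; 0.2673 -0.0558]  nu=[2.5306, 5.5739]  x^+=[1.2334, 2.0501, 2.6984]  P^+=[0.1554 0.0018 -0.0669; 0.0018 0.1479 -0.0870; -0.0669 -0.0870 0.5749]
step 2: x^-=[1.0926, 2.0655, 1.8224]  P^-=[0.4256 -0.0235 -0.0306; -0.0235 0.3913 -0.1495; -0.0306 -0.1495 0.7275]  S=[0.6739 -0.0544; -0.0544 0.5140]  K=[0.6414 0.1375; -0.1347 0.6966; 0.1878 -0.0676]  nu=[2.8724, -4.6728]  x^+=[2.2926, -1.5763, 2.6778]  P^+=[0.1482 0.0088 -0.1080; 0.0088 0.1195 -0.1006; -0.1080 -0.1006 0.7000]
step 3: x^-=[2.7638, -2.5690, 2.8567]  P^-=[0.4193 -0.0032 -0.0778; -0.0032 0.3471 -0.1523; -0.0778 -0.1523 0.7954]  S=[0.6432 -0.0338; -0.0338 0.4742]  K=[0.6388 0.1467; -0.1201 0.6741; 0.1445 -0.0839]  nu=[-7.5118, -0.7741]  x^+=[-2.1486, -2.1883, 1.8360]  P^+=[0.1529 0.0132 -0.1325; 0.0132 0.1168 -0.1107; -0.1325 -0.1107 0.7778]
step 4: x^-=[-2.4478, -2.3686, 1.5920]  P^-=[0.4286 0.0053 -0.1039; 0.0053 0.3426 -0.1604; -0.1039 -0.1604 0.8396]  S=[0.6415 -0.0279; -0.0279 0.4699]  K=[0.6439 0.1531; -0.1143 0.6727; 0.1193 -0.0995]  nu=[4.7775, 5.6269]  x^+=[1.4901, 0.8706, 1.6019]  P^+=[0.1571 0.0157 -0.1473; 0.0157 0.1172 -0.1177; -0.1473 -0.1177 0.8251]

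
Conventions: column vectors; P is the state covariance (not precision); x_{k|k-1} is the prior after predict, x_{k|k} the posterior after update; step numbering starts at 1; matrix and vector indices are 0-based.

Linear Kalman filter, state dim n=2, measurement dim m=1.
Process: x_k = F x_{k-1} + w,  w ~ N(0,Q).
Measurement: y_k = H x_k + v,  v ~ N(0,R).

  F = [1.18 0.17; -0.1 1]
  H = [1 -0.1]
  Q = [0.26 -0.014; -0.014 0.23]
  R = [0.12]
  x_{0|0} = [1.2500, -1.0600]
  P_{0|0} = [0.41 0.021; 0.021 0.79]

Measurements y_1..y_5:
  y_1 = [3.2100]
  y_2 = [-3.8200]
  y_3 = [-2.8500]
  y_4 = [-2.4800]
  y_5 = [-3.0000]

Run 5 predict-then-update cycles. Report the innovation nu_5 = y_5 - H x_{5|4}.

innov = [0.6732]

step 1: x^-=[1.2948, -1.1850]  P^-=[0.8621 0.0963; 0.0963 1.0199]  S=[0.9731]  K=[0.8761; -0.0058]  nu=[1.7967]  x^+=[2.8689, -1.1954]  P^+=[0.1153 0.1013; 0.1013 1.0199]
step 2: x^-=[3.1821, -1.4823]  P^-=[0.4906 0.2636; 0.2636 1.2308]  S=[0.5702]  K=[0.8142; 0.2464]  nu=[-7.1503]  x^+=[-2.6396, -3.2442]  P^+=[0.1126 0.1492; 0.1492 1.1961]
step 3: x^-=[-3.6663, -2.9803]  P^-=[0.5112 0.3496; 0.3496 1.3974]  S=[0.5753]  K=[0.8279; 0.3647]  nu=[0.5182]  x^+=[-3.2372, -2.7913]  P^+=[0.1169 0.1759; 0.1759 1.3209]
step 4: x^-=[-4.2944, -2.4675]  P^-=[0.5315 0.4013; 0.4013 1.5169]  S=[0.5865]  K=[0.8379; 0.4256]  nu=[1.5677]  x^+=[-2.9808, -1.8004]  P^+=[0.1198 0.1921; 0.1921 1.4107]
step 5: x^-=[-3.8234, -1.5023]  P^-=[0.5446 0.4351; 0.4351 1.6035]  S=[0.5936]  K=[0.8441; 0.4629]  nu=[0.6732]  x^+=[-3.2551, -1.1906]  P^+=[0.1216 0.2032; 0.2032 1.4763]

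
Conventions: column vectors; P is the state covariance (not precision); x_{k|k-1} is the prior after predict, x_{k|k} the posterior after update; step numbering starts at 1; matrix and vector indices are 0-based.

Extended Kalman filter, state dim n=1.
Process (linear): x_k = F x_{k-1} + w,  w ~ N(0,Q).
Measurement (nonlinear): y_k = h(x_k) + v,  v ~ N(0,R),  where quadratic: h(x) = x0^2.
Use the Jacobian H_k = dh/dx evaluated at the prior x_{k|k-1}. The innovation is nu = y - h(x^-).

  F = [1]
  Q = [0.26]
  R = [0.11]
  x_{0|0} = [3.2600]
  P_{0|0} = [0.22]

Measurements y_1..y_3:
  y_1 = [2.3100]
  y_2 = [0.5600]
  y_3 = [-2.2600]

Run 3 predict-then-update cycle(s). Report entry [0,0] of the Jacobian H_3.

H_jac[0,0] = 2.3164

step 1: x^-=[3.2600]  P^-=[0.4800]  H_jac=[6.5200]  S=[20.5150]  K=[0.1526]  nu=[-8.3176]  x^+=[1.9911]  P^+=[0.0026]
step 2: x^-=[1.9911]  P^-=[0.2626]  H_jac=[3.9823]  S=[4.2740]  K=[0.2447]  nu=[-3.4046]  x^+=[1.1582]  P^+=[0.0068]
step 3: x^-=[1.1582]  P^-=[0.2668]  H_jac=[2.3164]  S=[1.5413]  K=[0.4009]  nu=[-3.6014]  x^+=[-0.2856]  P^+=[0.0190]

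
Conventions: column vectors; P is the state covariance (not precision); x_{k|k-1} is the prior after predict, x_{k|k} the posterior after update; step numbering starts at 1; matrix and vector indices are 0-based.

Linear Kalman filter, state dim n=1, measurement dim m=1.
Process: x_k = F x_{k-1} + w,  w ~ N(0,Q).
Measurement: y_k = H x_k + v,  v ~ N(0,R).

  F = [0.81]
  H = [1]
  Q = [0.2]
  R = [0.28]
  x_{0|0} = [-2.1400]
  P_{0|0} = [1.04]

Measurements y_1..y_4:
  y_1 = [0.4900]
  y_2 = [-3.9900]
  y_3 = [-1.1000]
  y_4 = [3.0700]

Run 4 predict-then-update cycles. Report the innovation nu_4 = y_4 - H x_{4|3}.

step 1: x^-=[-1.7334]  P^-=[0.8823]  S=[1.1623]  K=[0.7591]  nu=[2.2234]  x^+=[-0.0456]  P^+=[0.2126]
step 2: x^-=[-0.0369]  P^-=[0.3395]  S=[0.6195]  K=[0.5480]  nu=[-3.9531]  x^+=[-2.2032]  P^+=[0.1534]
step 3: x^-=[-1.7846]  P^-=[0.3007]  S=[0.5807]  K=[0.5178]  nu=[0.6846]  x^+=[-1.4301]  P^+=[0.1450]
step 4: x^-=[-1.1584]  P^-=[0.2951]  S=[0.5751]  K=[0.5131]  nu=[4.2284]  x^+=[1.0114]  P^+=[0.1437]

innov = [4.2284]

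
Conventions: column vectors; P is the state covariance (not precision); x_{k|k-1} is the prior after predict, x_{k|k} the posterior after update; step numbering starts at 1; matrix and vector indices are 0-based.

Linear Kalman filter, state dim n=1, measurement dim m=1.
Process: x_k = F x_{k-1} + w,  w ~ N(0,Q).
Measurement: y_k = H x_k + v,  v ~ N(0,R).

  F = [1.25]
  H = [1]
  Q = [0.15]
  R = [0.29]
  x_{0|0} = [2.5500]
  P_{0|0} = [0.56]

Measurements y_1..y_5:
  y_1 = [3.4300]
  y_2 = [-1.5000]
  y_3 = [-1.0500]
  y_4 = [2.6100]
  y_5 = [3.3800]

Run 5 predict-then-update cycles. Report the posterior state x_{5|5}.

step 1: x^-=[3.1875]  P^-=[1.0250]  S=[1.3150]  K=[0.7795]  nu=[0.2425]  x^+=[3.3765]  P^+=[0.2260]
step 2: x^-=[4.2207]  P^-=[0.5032]  S=[0.7932]  K=[0.6344]  nu=[-5.7207]  x^+=[0.5915]  P^+=[0.1840]
step 3: x^-=[0.7394]  P^-=[0.4375]  S=[0.7275]  K=[0.6014]  nu=[-1.7894]  x^+=[-0.3367]  P^+=[0.1744]
step 4: x^-=[-0.4208]  P^-=[0.4225]  S=[0.7125]  K=[0.5930]  nu=[3.0308]  x^+=[1.3764]  P^+=[0.1720]
step 5: x^-=[1.7205]  P^-=[0.4187]  S=[0.7087]  K=[0.5908]  nu=[1.6595]  x^+=[2.7009]  P^+=[0.1713]

x_post = [2.7009]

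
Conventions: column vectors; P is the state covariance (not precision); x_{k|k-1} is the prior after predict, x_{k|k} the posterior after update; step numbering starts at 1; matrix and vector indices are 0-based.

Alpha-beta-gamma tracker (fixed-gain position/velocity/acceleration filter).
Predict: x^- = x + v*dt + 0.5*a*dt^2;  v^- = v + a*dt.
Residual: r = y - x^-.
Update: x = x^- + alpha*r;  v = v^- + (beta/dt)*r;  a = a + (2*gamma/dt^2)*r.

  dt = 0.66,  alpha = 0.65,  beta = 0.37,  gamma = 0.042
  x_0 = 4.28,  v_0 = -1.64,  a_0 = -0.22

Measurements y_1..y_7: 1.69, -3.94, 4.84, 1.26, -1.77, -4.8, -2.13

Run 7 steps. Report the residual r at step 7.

resid = 3.3673

step 1: x_pred=3.1497  r=-1.4597  x^+=2.2009  v^+=-2.6035  a^+=-0.5015
step 2: x_pred=0.3734  r=-4.3134  x^+=-2.4303  v^+=-5.3526  a^+=-1.3333
step 3: x_pred=-6.2534  r=11.0934  x^+=0.9573  v^+=-0.0135  a^+=0.8060
step 4: x_pred=1.1239  r=0.1361  x^+=1.2124  v^+=0.5947  a^+=0.8322
step 5: x_pred=1.7861  r=-3.5561  x^+=-0.5253  v^+=-0.8496  a^+=0.1464
step 6: x_pred=-1.0542  r=-3.7458  x^+=-3.4890  v^+=-2.8529  a^+=-0.5759
step 7: x_pred=-5.4973  r=3.3673  x^+=-3.3086  v^+=-1.3452  a^+=0.0735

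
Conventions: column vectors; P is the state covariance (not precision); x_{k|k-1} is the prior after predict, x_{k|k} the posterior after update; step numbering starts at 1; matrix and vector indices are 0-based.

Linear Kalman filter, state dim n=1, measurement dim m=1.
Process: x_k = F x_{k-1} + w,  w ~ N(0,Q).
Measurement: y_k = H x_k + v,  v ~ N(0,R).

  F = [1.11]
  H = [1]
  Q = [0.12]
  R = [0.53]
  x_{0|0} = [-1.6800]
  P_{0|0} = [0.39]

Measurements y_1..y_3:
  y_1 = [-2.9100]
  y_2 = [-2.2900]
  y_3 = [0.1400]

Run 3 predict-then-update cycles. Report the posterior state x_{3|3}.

step 1: x^-=[-1.8648]  P^-=[0.6005]  S=[1.1305]  K=[0.5312]  nu=[-1.0452]  x^+=[-2.4200]  P^+=[0.2815]
step 2: x^-=[-2.6862]  P^-=[0.4669]  S=[0.9969]  K=[0.4683]  nu=[0.3962]  x^+=[-2.5006]  P^+=[0.2482]
step 3: x^-=[-2.7757]  P^-=[0.4258]  S=[0.9558]  K=[0.4455]  nu=[2.9157]  x^+=[-1.4767]  P^+=[0.2361]

x_post = [-1.4767]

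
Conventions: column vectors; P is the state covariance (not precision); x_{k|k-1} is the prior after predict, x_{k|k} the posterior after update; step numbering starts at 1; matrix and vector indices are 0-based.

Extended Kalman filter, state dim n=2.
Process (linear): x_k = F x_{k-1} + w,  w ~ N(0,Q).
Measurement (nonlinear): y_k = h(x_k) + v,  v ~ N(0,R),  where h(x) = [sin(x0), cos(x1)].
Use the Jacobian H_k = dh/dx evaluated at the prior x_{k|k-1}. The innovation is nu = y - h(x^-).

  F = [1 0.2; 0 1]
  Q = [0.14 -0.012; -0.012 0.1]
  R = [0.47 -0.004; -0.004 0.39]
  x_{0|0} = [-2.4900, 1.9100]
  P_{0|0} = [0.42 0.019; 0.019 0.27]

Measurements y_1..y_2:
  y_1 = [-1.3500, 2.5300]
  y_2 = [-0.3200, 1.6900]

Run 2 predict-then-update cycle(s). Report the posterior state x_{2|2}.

step 1: x^-=[-2.1080, 1.9100]  P^-=[0.5784 0.0610; 0.0610 0.3700]  H_jac=[-0.5117 0.0000; 0.0000 -0.9430]  S=[0.6215 0.0254; 0.0254 0.7190]  K=[-0.4737 -0.0632; -0.0304 -0.4842]  nu=[-0.4909, 2.8627]  x^+=[-2.0565, 0.5388]  P^+=[0.4346 0.0241; 0.0241 0.2001]
step 2: x^-=[-1.9488, 0.5388]  P^-=[0.5922 0.0522; 0.0522 0.3001]  H_jac=[-0.3690 0.0000; 0.0000 -0.5131]  S=[0.5507 0.0059; 0.0059 0.4690]  K=[-0.3963 -0.0521; -0.0315 -0.3279]  nu=[0.6094, 0.8317]  x^+=[-2.2336, 0.2469]  P^+=[0.5042 0.0365; 0.0365 0.2490]

x_post = [-2.2336, 0.2469]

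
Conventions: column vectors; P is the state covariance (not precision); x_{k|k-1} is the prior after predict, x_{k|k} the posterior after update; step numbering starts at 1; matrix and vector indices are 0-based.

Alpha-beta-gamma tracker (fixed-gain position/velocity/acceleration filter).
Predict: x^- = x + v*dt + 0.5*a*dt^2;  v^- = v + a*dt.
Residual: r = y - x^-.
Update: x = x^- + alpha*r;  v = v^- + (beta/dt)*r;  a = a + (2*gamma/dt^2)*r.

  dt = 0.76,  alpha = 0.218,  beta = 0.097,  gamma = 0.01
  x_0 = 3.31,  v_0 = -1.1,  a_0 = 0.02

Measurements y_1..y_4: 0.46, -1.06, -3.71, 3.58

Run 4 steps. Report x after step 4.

step 1: x_pred=2.4798  r=-2.0198  x^+=2.0395  v^+=-1.3426  a^+=-0.0499
step 2: x_pred=1.0047  r=-2.0647  x^+=0.5546  v^+=-1.6441  a^+=-0.1214
step 3: x_pred=-0.7300  r=-2.9800  x^+=-1.3796  v^+=-2.1167  a^+=-0.2246
step 4: x_pred=-3.0532  r=6.6332  x^+=-1.6071  v^+=-1.4408  a^+=0.0051

x_post = -1.6071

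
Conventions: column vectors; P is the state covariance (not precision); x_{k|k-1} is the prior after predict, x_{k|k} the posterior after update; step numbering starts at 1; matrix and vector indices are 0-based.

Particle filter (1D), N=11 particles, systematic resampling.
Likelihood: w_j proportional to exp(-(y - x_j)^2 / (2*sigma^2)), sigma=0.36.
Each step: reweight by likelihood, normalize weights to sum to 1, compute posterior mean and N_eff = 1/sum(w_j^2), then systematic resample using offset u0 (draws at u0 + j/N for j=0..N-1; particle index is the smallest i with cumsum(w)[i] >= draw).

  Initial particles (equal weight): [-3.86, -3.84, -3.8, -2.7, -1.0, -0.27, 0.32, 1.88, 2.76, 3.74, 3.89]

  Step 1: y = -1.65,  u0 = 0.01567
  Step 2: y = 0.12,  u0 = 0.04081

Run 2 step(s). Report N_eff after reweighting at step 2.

N_eff = 10.0000

step 1: w=[0.0000, 0.0000, 0.0000, 0.0674, 0.9295, 0.0031, 0.0000, 0.0000, 0.0000, 0.0000, 0.0000]  mean=-1.1124  Neff=1.1514  idx=[3, 4, 4, 4, 4, 4, 4, 4, 4, 4, 4]
step 2: w=[0.0000, 0.1000, 0.1000, 0.1000, 0.1000, 0.1000, 0.1000, 0.1000, 0.1000, 0.1000, 0.1000]  mean=-1.0000  Neff=10.0000  idx=[1, 2, 3, 4, 5, 5, 6, 7, 8, 9, 10]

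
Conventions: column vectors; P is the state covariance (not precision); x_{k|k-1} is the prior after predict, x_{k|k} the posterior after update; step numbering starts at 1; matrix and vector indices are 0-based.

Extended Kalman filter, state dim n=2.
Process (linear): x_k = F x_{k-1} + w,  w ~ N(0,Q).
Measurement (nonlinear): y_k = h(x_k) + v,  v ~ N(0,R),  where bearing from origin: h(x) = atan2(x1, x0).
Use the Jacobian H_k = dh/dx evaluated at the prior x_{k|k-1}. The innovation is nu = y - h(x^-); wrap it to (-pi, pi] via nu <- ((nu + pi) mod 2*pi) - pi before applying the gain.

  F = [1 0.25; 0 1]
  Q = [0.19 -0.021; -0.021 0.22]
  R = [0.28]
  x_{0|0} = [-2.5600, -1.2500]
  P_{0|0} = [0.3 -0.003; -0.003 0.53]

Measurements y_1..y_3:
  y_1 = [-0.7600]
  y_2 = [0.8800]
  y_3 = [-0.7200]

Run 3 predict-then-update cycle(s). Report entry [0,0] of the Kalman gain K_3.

K[0,0] = -0.0811

step 1: x^-=[-2.8725, -1.2500]  P^-=[0.5216 0.1085; 0.1085 0.7500]  H_jac=[0.1274 -0.2927]  S=[0.3446]  K=[0.1006; -0.5969]  nu=[1.9711]  x^+=[-2.6741, -2.4266]  P^+=[0.5181 0.1292; 0.1292 0.6272]
step 2: x^-=[-3.2808, -2.4266]  P^-=[0.8119 0.2650; 0.2650 0.8472]  H_jac=[0.1457 -0.1970]  S=[0.3149]  K=[0.2099; -0.4074]  nu=[-2.8984]  x^+=[-3.8892, -1.2457]  P^+=[0.7981 0.2919; 0.2919 0.7949]
step 3: x^-=[-4.2006, -1.2457]  P^-=[1.1837 0.4697; 0.4697 1.0149]  H_jac=[0.0649 -0.2188]  S=[0.3202]  K=[-0.0811; -0.5983]  nu=[2.1333]  x^+=[-4.3736, -2.5221]  P^+=[1.1816 0.4541; 0.4541 0.9003]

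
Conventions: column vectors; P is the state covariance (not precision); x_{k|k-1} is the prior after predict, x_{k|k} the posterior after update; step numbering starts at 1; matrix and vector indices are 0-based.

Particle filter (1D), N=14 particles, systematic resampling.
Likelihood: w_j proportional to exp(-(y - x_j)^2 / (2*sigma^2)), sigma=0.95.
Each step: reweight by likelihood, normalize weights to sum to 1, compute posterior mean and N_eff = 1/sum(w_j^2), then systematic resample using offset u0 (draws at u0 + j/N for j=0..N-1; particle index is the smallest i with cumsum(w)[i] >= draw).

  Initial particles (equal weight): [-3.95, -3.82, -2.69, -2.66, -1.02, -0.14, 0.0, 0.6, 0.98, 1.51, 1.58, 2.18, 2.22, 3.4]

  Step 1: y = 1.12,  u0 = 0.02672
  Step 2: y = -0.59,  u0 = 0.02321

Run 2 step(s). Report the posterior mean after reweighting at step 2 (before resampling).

step 1: w=[0.0000, 0.0000, 0.0001, 0.0001, 0.0137, 0.0721, 0.0867, 0.1495, 0.1718, 0.1597, 0.1545, 0.0932, 0.0889, 0.0098]  mean=1.1525  Neff=7.6433  idx=[5, 6, 6, 7, 7, 8, 8, 9, 9, 10, 10, 11, 11, 12]
step 2: w=[0.2065, 0.1905, 0.1905, 0.1054, 0.1054, 0.0590, 0.0590, 0.0201, 0.0201, 0.0170, 0.0170, 0.0033, 0.0033, 0.0029]  mean=0.3484  Neff=6.8568  idx=[0, 0, 0, 1, 1, 1, 2, 2, 3, 3, 4, 5, 6, 8]

post_mean = 0.3484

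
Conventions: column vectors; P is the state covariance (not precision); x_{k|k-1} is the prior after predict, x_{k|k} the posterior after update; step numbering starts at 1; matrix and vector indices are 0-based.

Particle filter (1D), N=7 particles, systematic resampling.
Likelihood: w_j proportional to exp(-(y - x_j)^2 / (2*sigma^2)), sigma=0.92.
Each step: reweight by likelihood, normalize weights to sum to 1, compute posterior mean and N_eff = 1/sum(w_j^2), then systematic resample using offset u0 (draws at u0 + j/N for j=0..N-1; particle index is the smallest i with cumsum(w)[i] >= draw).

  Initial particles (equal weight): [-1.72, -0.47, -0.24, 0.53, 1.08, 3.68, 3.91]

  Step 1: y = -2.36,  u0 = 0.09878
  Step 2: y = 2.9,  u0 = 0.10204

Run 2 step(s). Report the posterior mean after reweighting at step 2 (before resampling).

step 1: w=[0.7973, 0.1231, 0.0714, 0.0073, 0.0009, 0.0000, 0.0000]  mean=-1.4414  Neff=1.5245  idx=[0, 0, 0, 0, 0, 1, 2]
step 2: w=[0.0008, 0.0008, 0.0008, 0.0008, 0.0008, 0.2911, 0.7049]  mean=-0.3128  Neff=1.7192  idx=[5, 5, 6, 6, 6, 6, 6]

post_mean = -0.3128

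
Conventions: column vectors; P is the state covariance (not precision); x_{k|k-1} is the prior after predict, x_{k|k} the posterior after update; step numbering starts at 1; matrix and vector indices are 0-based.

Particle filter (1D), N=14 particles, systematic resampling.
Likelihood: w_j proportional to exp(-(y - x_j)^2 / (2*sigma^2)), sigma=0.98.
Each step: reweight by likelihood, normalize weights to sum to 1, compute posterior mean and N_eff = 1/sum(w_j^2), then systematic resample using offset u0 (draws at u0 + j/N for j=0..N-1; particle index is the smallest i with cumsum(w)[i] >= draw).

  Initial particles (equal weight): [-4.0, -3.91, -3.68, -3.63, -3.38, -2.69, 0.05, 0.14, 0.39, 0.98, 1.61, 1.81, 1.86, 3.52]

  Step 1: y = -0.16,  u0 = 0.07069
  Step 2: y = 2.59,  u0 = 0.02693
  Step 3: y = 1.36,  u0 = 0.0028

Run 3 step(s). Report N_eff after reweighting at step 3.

step 1: w=[0.0001, 0.0002, 0.0004, 0.0005, 0.0012, 0.0094, 0.2580, 0.2519, 0.2255, 0.1342, 0.0517, 0.0350, 0.0316, 0.0002]  mean=0.4398  Neff=4.9042  idx=[6, 6, 6, 7, 7, 7, 7, 8, 8, 8, 9, 9, 10, 12]
step 2: w=[0.0145, 0.0145, 0.0145, 0.0183, 0.0183, 0.0183, 0.0183, 0.0335, 0.0335, 0.0335, 0.1079, 0.1079, 0.2522, 0.3151]  mean=1.2552  Neff=5.2212  idx=[1, 6, 8, 10, 10, 11, 12, 12, 12, 12, 13, 13, 13, 13]
step 3: w=[0.0351, 0.0396, 0.0526, 0.0796, 0.0796, 0.0796, 0.0831, 0.0831, 0.0831, 0.0831, 0.0754, 0.0754, 0.0754, 0.0754]  mean=1.3578  Neff=13.3467  idx=[0, 1, 3, 4, 5, 5, 6, 7, 8, 9, 10, 11, 12, 13]

N_eff = 13.3467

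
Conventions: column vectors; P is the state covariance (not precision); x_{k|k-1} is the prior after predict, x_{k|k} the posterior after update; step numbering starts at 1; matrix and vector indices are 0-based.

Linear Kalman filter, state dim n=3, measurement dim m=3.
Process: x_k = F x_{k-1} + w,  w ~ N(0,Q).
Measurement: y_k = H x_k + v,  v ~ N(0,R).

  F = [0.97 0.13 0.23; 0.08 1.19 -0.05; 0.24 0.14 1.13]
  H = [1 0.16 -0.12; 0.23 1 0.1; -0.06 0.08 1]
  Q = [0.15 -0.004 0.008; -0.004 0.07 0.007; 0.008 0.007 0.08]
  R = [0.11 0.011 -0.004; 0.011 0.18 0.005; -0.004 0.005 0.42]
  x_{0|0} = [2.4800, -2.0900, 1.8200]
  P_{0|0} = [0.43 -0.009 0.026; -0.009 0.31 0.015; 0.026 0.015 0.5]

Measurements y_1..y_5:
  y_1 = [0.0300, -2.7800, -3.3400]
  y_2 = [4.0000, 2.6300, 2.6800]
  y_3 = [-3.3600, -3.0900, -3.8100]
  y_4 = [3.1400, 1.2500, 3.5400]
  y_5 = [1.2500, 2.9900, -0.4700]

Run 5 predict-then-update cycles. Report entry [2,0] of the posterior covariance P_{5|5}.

P_post[2,0] = 0.0400

step 1: x^-=[2.5525, -2.3797, 2.3592]  P^-=[0.5965 0.0643 0.2748; 0.0643 0.5093 0.0581; 0.2748 0.0581 0.7675]  S=[0.6830 0.3010 0.1647; 0.3010 0.7824 0.2317; 0.1647 0.2317 1.1686]  K=[0.8427 -0.0619 0.1024; -0.1082 0.7334 -0.0489; 0.1209 0.0214 0.6254]  nu=[-1.8586, -1.2233, -5.3557]  x^+=[0.5132, -2.8139, -1.2409]  P^+=[0.1021 -0.0296 0.0478; -0.0296 0.1403 -0.0294; 0.0478 -0.0294 0.2675]
step 2: x^-=[-0.1534, -3.2455, -1.6730]  P^-=[0.2747 -0.0213 0.1487; -0.0213 0.2675 -0.0272; 0.1487 -0.0272 0.4448]  S=[0.3565 0.1032 0.0738; 0.1032 0.4581 0.0739; 0.0738 0.0739 0.8456]  K=[0.7055 -0.0506 0.0973; -0.0928 0.5962 -0.0493; 0.1525 -0.0026 0.4999]  nu=[4.4719, 6.0781, 4.6035]  x^+=[3.1414, -0.2638, 1.2946]  P^+=[0.0861 -0.0252 0.0449; -0.0252 0.1146 -0.0281; 0.0449 -0.0281 0.2143]
step 3: x^-=[3.3106, -0.1273, 2.1799]  P^-=[0.2563 -0.0202 0.1283; -0.0202 0.2316 -0.0258; 0.1283 -0.0258 0.3746]  S=[0.3413 0.0935 0.0626; 0.0935 0.4204 0.0610; 0.0626 0.0610 0.7777]  K=[0.6917 -0.0444 0.0910; -0.0867 0.5596 -0.0447; 0.1488 -0.0016 0.4573]  nu=[-6.3886, -3.9421, -5.7811]  x^+=[-1.4596, -1.5208, -1.4080]  P^+=[0.0841 -0.0235 0.0421; -0.0235 0.1075 -0.0257; 0.0421 -0.0257 0.1960]
step 4: x^-=[-1.9373, -1.8561, -2.1542]  P^-=[0.2526 -0.0186 0.1205; -0.0186 0.2215 -0.0225; 0.1205 -0.0225 0.3504]  S=[0.3393 0.0922 0.0583; 0.0922 0.4109 0.0593; 0.0583 0.0593 0.7549]  K=[0.6894 -0.0417 0.0876; -0.0840 0.5481 -0.0415; 0.1443 0.0019 0.4410]  nu=[5.1158, 3.7671, 5.7265]  x^+=[1.9339, -0.4588, 1.1161]  P^+=[0.0835 -0.0228 0.0407; -0.0228 0.1052 -0.0241; 0.0407 -0.0241 0.1890]
step 5: x^-=[2.0729, -0.4471, 1.6610]  P^-=[0.2513 -0.0176 0.1172; -0.0176 0.2182 -0.0204; 0.1172 -0.0204 0.3411]  S=[0.3389 0.0920 0.0565; 0.0920 0.4081 0.0595; 0.0565 0.0595 0.7463]  K=[0.6886 -0.0405 0.0860; -0.0828 0.5441 -0.0397; 0.1418 0.0043 0.4344]  nu=[-0.5520, 2.7942, -1.9709]  x^+=[1.4100, 1.1972, 0.7387]  P^+=[0.0833 -0.0225 0.0400; -0.0225 0.1043 -0.0233; 0.0400 -0.0233 0.1862]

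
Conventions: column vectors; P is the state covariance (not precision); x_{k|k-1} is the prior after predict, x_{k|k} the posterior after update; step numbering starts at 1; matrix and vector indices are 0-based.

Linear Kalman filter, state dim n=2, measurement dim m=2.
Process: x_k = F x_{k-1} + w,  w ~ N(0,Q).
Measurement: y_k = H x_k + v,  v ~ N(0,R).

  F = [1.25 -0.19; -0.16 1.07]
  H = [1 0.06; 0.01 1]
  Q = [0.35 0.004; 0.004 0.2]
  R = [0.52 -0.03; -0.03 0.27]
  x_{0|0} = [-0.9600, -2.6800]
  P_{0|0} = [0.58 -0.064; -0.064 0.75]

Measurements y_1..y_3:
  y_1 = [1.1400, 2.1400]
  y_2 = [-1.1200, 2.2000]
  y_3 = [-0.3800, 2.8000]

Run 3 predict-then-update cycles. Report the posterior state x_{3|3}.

x_post = [-0.8778, 2.5098]

step 1: x^-=[-0.6908, -2.7140]  P^-=[1.3137 -0.3520; -0.3520 1.0954]  S=[1.7954 -0.3034; -0.3034 1.3585]  K=[0.7044 -0.0922; -0.0246 0.7983]  nu=[1.9936, 4.8609]  x^+=[0.2655, 1.1173]  P^+=[0.3720 -0.0497; -0.0497 0.2168]
step 2: x^-=[0.1196, 1.1530]  P^-=[0.9627 -0.1825; -0.1825 0.4747]  S=[1.4625 -0.1745; -0.1745 0.7412]  K=[0.6409 -0.0823; -0.0300 0.6310]  nu=[-1.3088, 1.0458]  x^+=[-0.8054, 1.8522]  P^+=[0.3385 -0.0448; -0.0448 0.1717]
step 3: x^-=[-1.3586, 2.1107]  P^-=[0.9063 -0.1599; -0.1599 0.4206]  S=[1.4087 -0.1557; -0.1557 0.6875]  K=[0.6281 -0.0772; -0.0290 0.6029]  nu=[0.8520, 0.7029]  x^+=[-0.8778, 2.5098]  P^+=[0.3315 -0.0430; -0.0430 0.1641]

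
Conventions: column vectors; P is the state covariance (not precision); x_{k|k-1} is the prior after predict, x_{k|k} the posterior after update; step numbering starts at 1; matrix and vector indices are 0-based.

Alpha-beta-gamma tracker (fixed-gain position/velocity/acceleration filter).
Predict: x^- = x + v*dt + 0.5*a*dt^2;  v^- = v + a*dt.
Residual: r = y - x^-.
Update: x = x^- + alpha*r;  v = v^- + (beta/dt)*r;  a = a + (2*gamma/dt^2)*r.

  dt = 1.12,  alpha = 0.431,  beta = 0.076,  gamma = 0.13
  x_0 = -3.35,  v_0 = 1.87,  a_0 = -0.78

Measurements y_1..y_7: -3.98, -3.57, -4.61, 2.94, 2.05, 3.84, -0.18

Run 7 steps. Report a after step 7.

step 1: x_pred=-1.7448  r=-2.2352  x^+=-2.7082  v^+=0.8447  a^+=-1.2433
step 2: x_pred=-2.5419  r=-1.0281  x^+=-2.9850  v^+=-0.6175  a^+=-1.4564
step 3: x_pred=-4.5901  r=-0.0199  x^+=-4.5987  v^+=-2.2500  a^+=-1.4605
step 4: x_pred=-8.0347  r=10.9747  x^+=-3.3046  v^+=-3.1411  a^+=0.8142
step 5: x_pred=-6.3120  r=8.3620  x^+=-2.7080  v^+=-1.6618  a^+=2.5474
step 6: x_pred=-2.9714  r=6.8114  x^+=-0.0357  v^+=1.6535  a^+=3.9592
step 7: x_pred=4.2995  r=-4.4795  x^+=2.3688  v^+=5.7839  a^+=3.0307

a_post = 3.0307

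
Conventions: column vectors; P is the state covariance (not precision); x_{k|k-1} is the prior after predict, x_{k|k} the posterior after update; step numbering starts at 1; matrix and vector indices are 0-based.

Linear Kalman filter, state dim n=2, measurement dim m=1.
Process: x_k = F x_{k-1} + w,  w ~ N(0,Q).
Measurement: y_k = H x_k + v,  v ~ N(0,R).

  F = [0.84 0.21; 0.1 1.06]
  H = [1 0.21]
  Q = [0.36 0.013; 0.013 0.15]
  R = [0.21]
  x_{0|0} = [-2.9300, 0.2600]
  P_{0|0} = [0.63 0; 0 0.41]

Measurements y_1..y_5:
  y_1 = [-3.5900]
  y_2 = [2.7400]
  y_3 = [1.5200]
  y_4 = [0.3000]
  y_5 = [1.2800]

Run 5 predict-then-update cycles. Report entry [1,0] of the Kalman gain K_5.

step 1: x^-=[-2.4066, -0.0174]  P^-=[0.8226 0.1572; 0.1572 0.6170]  S=[1.1258]  K=[0.7600; 0.2547]  nu=[-1.1797]  x^+=[-3.3032, -0.3179]  P^+=[0.1724 -0.0607; -0.0607 0.5439]
step 2: x^-=[-2.8414, -0.6673]  P^-=[0.4842 0.0932; 0.0932 0.7500]  S=[0.7664]  K=[0.6573; 0.3271]  nu=[5.7216]  x^+=[0.9193, 1.2044]  P^+=[0.1531 -0.0716; -0.0716 0.6680]
step 3: x^-=[1.0251, 1.3686]  P^-=[0.4722 0.1093; 0.1093 0.8869]  S=[0.7672]  K=[0.6454; 0.3852]  nu=[0.2075]  x^+=[1.1590, 1.4485]  P^+=[0.1526 -0.0814; -0.0814 0.7731]
step 4: x^-=[1.2778, 1.6513]  P^-=[0.4731 0.1237; 0.1237 1.0029]  S=[0.7792]  K=[0.6404; 0.4290]  nu=[-1.3245]  x^+=[0.4295, 1.0831]  P^+=[0.1535 -0.0904; -0.0904 0.8595]
step 5: x^-=[0.5882, 1.1910]  P^-=[0.4743 0.1348; 0.1348 1.0981]  S=[0.7893]  K=[0.6367; 0.4629]  nu=[0.4416]  x^+=[0.8695, 1.3955]  P^+=[0.1543 -0.0979; -0.0979 0.9289]

K[1,0] = 0.4629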